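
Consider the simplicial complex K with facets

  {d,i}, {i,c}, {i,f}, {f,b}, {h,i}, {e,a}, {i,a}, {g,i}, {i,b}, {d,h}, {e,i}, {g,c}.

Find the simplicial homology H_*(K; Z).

H_0 = Z,  H_1 = Z^4.

Fix the vertex order a < b < c < d < e < f < g < h < i and write every simplex with vertices in increasing order. Then dim K = 1 and the simplices of K are:

  0-simplices (9): a, b, c, d, e, f, g, h, i
  1-simplices (12): ae, ai, bf, bi, cg, ci, dh, di, ei, fi, gi, hi

Hence C_0 ≅ Z^9, C_1 ≅ Z^12.

Boundary ∂_1: C_1 → C_0 maps an edge to its endpoints' difference, ∂[p,q] = q − p. For instance
  ∂bi = i − b.
The 9×12 boundary matrix has rank 8 and Smith normal form diag(1,1,1,1,1,1,1,1).

Now H_k = ker ∂_k / im ∂_{k+1}, so:

  H_0: rank C_0 − rank ∂_1 = 9 − 8 = 1, and the invariant factors of ∂_1 are all 1, so H_0 = Z.
  H_1: rank ker ∂_1 − rank ∂_2 = (12 − 8) − 0 = 4, and there is no ∂_2, so H_1 = Z^4.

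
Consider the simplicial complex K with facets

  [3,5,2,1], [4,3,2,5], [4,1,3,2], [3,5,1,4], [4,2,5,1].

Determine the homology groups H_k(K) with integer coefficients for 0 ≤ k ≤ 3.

H_0 = Z,  H_1 = 0,  H_2 = 0,  H_3 = Z.

Order the vertices as 1 < 2 < 3 < 4 < 5. Listing each simplex with vertices in this order, K has dimension 3 with simplices:

  0-simplices (5): [1], [2], [3], [4], [5]
  1-simplices (10): [1,2], [1,3], [1,4], [1,5], [2,3], [2,4], [2,5], [3,4], [3,5], [4,5]
  2-simplices (10): [1,2,3], [1,2,4], [1,2,5], [1,3,4], [1,3,5], [1,4,5], [2,3,4], [2,3,5], [2,4,5], [3,4,5]
  3-simplices (5): [1,2,3,4], [1,2,3,5], [1,2,4,5], [1,3,4,5], [2,3,4,5]

so the chain groups are C_0 ≅ Z^5, C_1 ≅ Z^10, C_2 ≅ Z^10, C_3 ≅ Z^5.

∂_1: C_1 → C_0 maps an edge to its endpoints' difference, ∂[p,q] = q − p.
The resulting 5×10 matrix has rank 4, and its Smith normal form has invariant factors (1,1,1,1).

∂_2: C_2 → C_1 acts by ∂[p,q,r] = [q,r] − [p,r] + [p,q]. For instance
  ∂[1,2,4] = [2,4] − [1,4] + [1,2],
  ∂[3,4,5] = [4,5] − [3,5] + [3,4].
The resulting 10×10 matrix has rank 6, and its Smith normal form has invariant factors (1,1,1,1,1,1).

∂_3: C_3 → C_2 sends each 3-simplex σ to the alternating sum Σ_i (−1)^i (σ with its i-th vertex removed). For instance
  ∂[1,3,4,5] = [3,4,5] − [1,4,5] + [1,3,5] − [1,3,4],
  ∂[1,2,3,4] = [2,3,4] − [1,3,4] + [1,2,4] − [1,2,3].
The 10×5 boundary matrix has rank 4 and Smith normal form diag(1,1,1,1).

From H_k ≅ ker(∂_k) / im(∂_{k+1}) we obtain:

  H_0: rank C_0 − rank ∂_1 = 5 − 4 = 1, and the invariant factors of ∂_1 are all 1, so H_0 ≅ Z.
  H_1: rank ker ∂_1 − rank ∂_2 = (10 − 4) − 6 = 0, and the invariant factors of ∂_2 are all 1, so H_1 ≅ 0.
  H_2: rank ker ∂_2 − rank ∂_3 = (10 − 6) − 4 = 0, and the invariant factors of ∂_3 are all 1, so H_2 ≅ 0.
  H_3: rank ker ∂_3 − rank ∂_4 = (5 − 4) − 0 = 1, and there is no ∂_4, so H_3 ≅ Z.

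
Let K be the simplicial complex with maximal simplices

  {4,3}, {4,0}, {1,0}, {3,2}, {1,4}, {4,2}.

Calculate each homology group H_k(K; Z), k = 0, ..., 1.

Order the vertices as 0 < 1 < 2 < 3 < 4. Listing each simplex with vertices in this order, K has dimension 1 with simplices:

  0-simplices (5): [0], [1], [2], [3], [4]
  1-simplices (6): [0,1], [0,4], [1,4], [2,3], [2,4], [3,4]

giving chain groups C_0 ≅ Z^5, C_1 ≅ Z^6.

∂_1: C_1 → C_0 sends each edge [p,q] (with p < q) to q − p. For instance
  ∂[3,4] = [4] − [3].
The resulting 5×6 matrix has rank 4, and its Smith normal form has invariant factors (1,1,1,1).

From H_k ≅ ker(∂_k) / im(∂_{k+1}) we obtain:

  H_0: rank C_0 − rank ∂_1 = 5 − 4 = 1, and the invariant factors of ∂_1 are all 1, so H_0 = Z.
  H_1: rank ker ∂_1 − rank ∂_2 = (6 − 4) − 0 = 2, and there is no ∂_2, so H_1 = Z^2.

As a check, the Euler characteristic is 5 − 6 = -1, which agrees with 1 − 2 = -1.
(K is a triangulation of a wedge of 2 circles.)

H_0 = Z,  H_1 = Z^2.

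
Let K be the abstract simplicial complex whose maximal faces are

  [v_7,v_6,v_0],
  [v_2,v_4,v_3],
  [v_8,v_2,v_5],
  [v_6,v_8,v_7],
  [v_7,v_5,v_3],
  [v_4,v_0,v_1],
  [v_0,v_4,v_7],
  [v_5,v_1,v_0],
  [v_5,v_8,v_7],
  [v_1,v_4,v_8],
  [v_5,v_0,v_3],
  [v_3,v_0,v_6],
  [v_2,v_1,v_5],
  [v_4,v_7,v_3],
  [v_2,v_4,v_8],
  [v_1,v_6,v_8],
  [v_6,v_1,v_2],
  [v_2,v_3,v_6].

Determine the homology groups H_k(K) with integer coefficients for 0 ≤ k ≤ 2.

Order the vertices as v_0 < v_1 < v_2 < v_3 < v_4 < v_5 < v_6 < v_7 < v_8. Listing each simplex with vertices in this order, K has dimension 2 with simplices:

  0-simplices (9): [v_0], [v_1], [v_2], [v_3], [v_4], [v_5], [v_6], [v_7], [v_8]
  1-simplices (27): (27 of them)
  2-simplices (18): (18 of them)

Hence C_0 ≅ Z^9, C_1 ≅ Z^27, C_2 ≅ Z^18.

∂_1: C_1 → C_0 maps an edge to its endpoints' difference, ∂[p,q] = q − p. For instance
  ∂[v_0,v_7] = [v_7] − [v_0].
The resulting 9×27 matrix has rank 8, and its Smith normal form has invariant factors (1,1,1,1,1,1,1,1).

The boundary map ∂_2: C_2 → C_1 maps a triangle to the signed sum of its edges. For instance
  ∂[v_0,v_3,v_5] = [v_3,v_5] − [v_0,v_5] + [v_0,v_3],
  ∂[v_2,v_5,v_8] = [v_5,v_8] − [v_2,v_8] + [v_2,v_5].
This gives a 27×18 integer matrix of rank 18; reducing to Smith normal form yields diagonal entries (1,1,1,1,1,1,1,1,1,1,1,1,1,1,1,1,1,2).

Reading off H_k = ker ∂_k / im ∂_{k+1}:

  H_0: rank C_0 − rank ∂_1 = 9 − 8 = 1, and the invariant factors of ∂_1 are all 1, so H_0 ≅ Z.
  H_1: rank ker ∂_1 − rank ∂_2 = (27 − 8) − 18 = 1, and ∂_2 has invariant factor 2 > 1, so H_1 ≅ Z × Z/2.
  H_2: rank ker ∂_2 − rank ∂_3 = (18 − 18) − 0 = 0, and there is no ∂_3, so H_2 ≅ 0.

H_0 ≅ Z,  H_1 ≅ Z × Z/2,  H_2 = 0.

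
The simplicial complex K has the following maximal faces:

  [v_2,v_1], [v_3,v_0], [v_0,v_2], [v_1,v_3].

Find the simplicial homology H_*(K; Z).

H_0 ≅ Z,  H_1 ≅ Z.

We work with the vertex ordering v_0 < v_1 < v_2 < v_3. The simplices of K, each written with vertices in increasing order, are:

  0-simplices (4): [v_0], [v_1], [v_2], [v_3]
  1-simplices (4): [v_0,v_2], [v_0,v_3], [v_1,v_2], [v_1,v_3]

giving chain groups C_0 ≅ Z^4, C_1 ≅ Z^4.

Boundary ∂_1: C_1 → C_0 sends each edge [p,q] (with p < q) to q − p. For instance
  ∂[v_1,v_2] = [v_2] − [v_1].
The 4×4 boundary matrix has rank 3 and Smith normal form diag(1,1,1).

Computing H_k = (kernel of ∂_k) / (image of ∂_{k+1}):

  H_0: rank C_0 − rank ∂_1 = 4 − 3 = 1, and the invariant factors of ∂_1 are all 1, so H_0 = Z.
  H_1: rank ker ∂_1 − rank ∂_2 = (4 − 3) − 0 = 1, and there is no ∂_2, so H_1 = Z.

As a check, the Euler characteristic is 4 − 4 = 0, which agrees with 1 − 1 = 0.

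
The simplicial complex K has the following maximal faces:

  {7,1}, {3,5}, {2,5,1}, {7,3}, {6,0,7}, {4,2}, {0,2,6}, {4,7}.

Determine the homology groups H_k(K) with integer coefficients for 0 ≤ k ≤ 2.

H_0 ≅ Z,  H_1 ≅ Z^3,  H_2 = 0.

Fix the vertex order 0 < 1 < 2 < 3 < 4 < 5 < 6 < 7 and write every simplex with vertices in increasing order. Then dim K = 2 and the simplices of K are:

  0-simplices (8): [0], [1], [2], [3], [4], [5], [6], [7]
  1-simplices (13): [0,2], [0,6], [0,7], [1,2], [1,5], [1,7], [2,4], [2,5], [2,6], [3,5], [3,7], [4,7], [6,7]
  2-simplices (3): [0,2,6], [0,6,7], [1,2,5]

giving chain groups C_0 ≅ Z^8, C_1 ≅ Z^13, C_2 ≅ Z^3.

∂_1: C_1 → C_0 is given by ∂[p,q] = [q] − [p]. For instance
  ∂[3,7] = [7] − [3].
As a 8×13 matrix over Z this has rank 7, with invariant factors (1,1,1,1,1,1,1).

∂_2: C_2 → C_1 sends each 2-simplex [p,q,r] to [q,r] − [p,r] + [p,q]. For instance
  ∂[0,6,7] = [6,7] − [0,7] + [0,6],
  ∂[0,2,6] = [2,6] − [0,6] + [0,2].
This gives a 13×3 integer matrix of rank 3; reducing to Smith normal form yields diagonal entries (1,1,1).

Reading off H_k = ker ∂_k / im ∂_{k+1}:

  H_0: rank C_0 − rank ∂_1 = 8 − 7 = 1, and the invariant factors of ∂_1 are all 1, so H_0 = Z.
  H_1: rank ker ∂_1 − rank ∂_2 = (13 − 7) − 3 = 3, and the invariant factors of ∂_2 are all 1, so H_1 = Z^3.
  H_2: rank ker ∂_2 − rank ∂_3 = (3 − 3) − 0 = 0, and there is no ∂_3, so H_2 = 0.

As a check, the Euler characteristic is 8 − 13 + 3 = -2, which agrees with 1 − 3 + 0 = -2.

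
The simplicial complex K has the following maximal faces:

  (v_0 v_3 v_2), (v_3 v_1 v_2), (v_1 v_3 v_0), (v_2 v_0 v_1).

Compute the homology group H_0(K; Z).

H_0 = Z.

We work with the vertex ordering v_0 < v_1 < v_2 < v_3. The simplices of K, each written with vertices in increasing order, are:

  0-simplices (4): [v_0], [v_1], [v_2], [v_3]
  1-simplices (6): [v_0,v_1], [v_0,v_2], [v_0,v_3], [v_1,v_2], [v_1,v_3], [v_2,v_3]
  2-simplices (4): [v_0,v_1,v_2], [v_0,v_1,v_3], [v_0,v_2,v_3], [v_1,v_2,v_3]

giving chain groups C_0 ≅ Z^4, C_1 ≅ Z^6, C_2 ≅ Z^4.

The boundary map ∂_1: C_1 → C_0 sends each edge [p,q] (with p < q) to q − p. For instance
  ∂[v_1,v_3] = [v_3] − [v_1].
The 4×6 boundary matrix has rank 3 and Smith normal form diag(1,1,1).

The boundary map ∂_2: C_2 → C_1 maps a triangle to the signed sum of its edges. For instance
  ∂[v_1,v_2,v_3] = [v_2,v_3] − [v_1,v_3] + [v_1,v_2],
  ∂[v_0,v_1,v_3] = [v_1,v_3] − [v_0,v_3] + [v_0,v_1].
This gives a 6×4 integer matrix of rank 3; reducing to Smith normal form yields diagonal entries (1,1,1).

From H_k ≅ ker(∂_k) / im(∂_{k+1}) we obtain:

  H_0: rank C_0 − rank ∂_1 = 4 − 3 = 1, and the invariant factors of ∂_1 are all 1, so H_0 ≅ Z.

(K is a triangulation of the 2-sphere S^2.)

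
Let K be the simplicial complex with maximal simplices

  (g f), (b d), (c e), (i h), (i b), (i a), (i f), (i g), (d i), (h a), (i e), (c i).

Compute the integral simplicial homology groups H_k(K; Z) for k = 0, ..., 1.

Take the total order a < b < c < d < e < f < g < h < i on the vertex set. Then K (dimension 1) consists of the simplices:

  0-simplices (9): a, b, c, d, e, f, g, h, i
  1-simplices (12): ah, ai, bd, bi, ce, ci, di, ei, fg, fi, gi, hi

giving chain groups C_0 ≅ Z^9, C_1 ≅ Z^12.

∂_1: C_1 → C_0 maps an edge to its endpoints' difference, ∂[p,q] = q − p.
This gives a 9×12 integer matrix of rank 8; reducing to Smith normal form yields diagonal entries (1,1,1,1,1,1,1,1).

From H_k ≅ ker(∂_k) / im(∂_{k+1}) we obtain:

  H_0: rank C_0 − rank ∂_1 = 9 − 8 = 1, and the invariant factors of ∂_1 are all 1, so H_0 ≅ Z.
  H_1: rank ker ∂_1 − rank ∂_2 = (12 − 8) − 0 = 4, and there is no ∂_2, so H_1 ≅ Z^4.

H_0 ≅ Z,  H_1 ≅ Z^4.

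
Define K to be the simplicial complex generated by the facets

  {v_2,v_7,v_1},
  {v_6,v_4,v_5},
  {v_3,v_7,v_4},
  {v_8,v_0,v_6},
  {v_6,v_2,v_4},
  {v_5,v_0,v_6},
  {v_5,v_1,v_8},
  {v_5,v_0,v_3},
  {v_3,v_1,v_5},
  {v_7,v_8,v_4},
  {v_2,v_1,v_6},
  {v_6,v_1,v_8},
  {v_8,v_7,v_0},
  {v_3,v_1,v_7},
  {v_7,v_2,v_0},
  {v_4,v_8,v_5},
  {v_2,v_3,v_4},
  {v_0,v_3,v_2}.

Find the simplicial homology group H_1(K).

H_1 ≅ Z ⊕ Z_2.

We work with the vertex ordering v_0 < v_1 < v_2 < v_3 < v_4 < v_5 < v_6 < v_7 < v_8. The simplices of K, each written with vertices in increasing order, are:

  0-simplices (9): [v_0], [v_1], [v_2], [v_3], [v_4], [v_5], [v_6], [v_7], [v_8]
  1-simplices (27): (27 of them)
  2-simplices (18): (18 of them)

Hence C_0 ≅ Z^9, C_1 ≅ Z^27, C_2 ≅ Z^18.

The boundary map ∂_1: C_1 → C_0 sends each edge [p,q] (with p < q) to q − p.
The 9×27 boundary matrix has rank 8 and Smith normal form diag(1,1,1,1,1,1,1,1).

The boundary map ∂_2: C_2 → C_1 acts by ∂[p,q,r] = [q,r] − [p,r] + [p,q]. For instance
  ∂[v_3,v_4,v_7] = [v_4,v_7] − [v_3,v_7] + [v_3,v_4],
  ∂[v_4,v_5,v_8] = [v_5,v_8] − [v_4,v_8] + [v_4,v_5].
As a 27×18 matrix over Z this has rank 18, with invariant factors (1,1,1,1,1,1,1,1,1,1,1,1,1,1,1,1,1,2).

Computing H_k = (kernel of ∂_k) / (image of ∂_{k+1}):

  H_1: rank ker ∂_1 − rank ∂_2 = (27 − 8) − 18 = 1, and ∂_2 has invariant factor 2 > 1, so H_1 = Z ⊕ Z_2.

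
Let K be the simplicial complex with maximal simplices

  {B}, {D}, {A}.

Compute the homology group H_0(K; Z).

Take the total order A < B < D on the vertex set. Then K (dimension 0) consists of the simplices:

  0-simplices (3): A, B, D

giving chain groups C_0 ≅ Z^3.

Reading off H_k = ker ∂_k / im ∂_{k+1}:

  H_0: rank C_0 − rank ∂_1 = 3 − 0 = 3, and there is no ∂_1, so H_0 ≅ Z^3.

H_0 = Z^3.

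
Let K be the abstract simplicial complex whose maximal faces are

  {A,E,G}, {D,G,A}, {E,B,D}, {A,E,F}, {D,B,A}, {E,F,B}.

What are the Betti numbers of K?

b_0 = 1, b_1 = 1, b_2 = 0.

We work with the vertex ordering A < B < D < E < F < G. The simplices of K, each written with vertices in increasing order, are:

  0-simplices (6): A, B, D, E, F, G
  1-simplices (12): AB, AD, AE, AF, AG, BD, BE, BF, DE, DG, EF, EG
  2-simplices (6): ABD, ADG, AEF, AEG, BDE, BEF

so the chain groups are C_0 ≅ Z^6, C_1 ≅ Z^12, C_2 ≅ Z^6.

∂_1: C_1 → C_0 maps an edge to its endpoints' difference, ∂[p,q] = q − p.
This gives a 6×12 integer matrix of rank 5; reducing to Smith normal form yields diagonal entries (1,1,1,1,1).

Boundary ∂_2: C_2 → C_1 maps a triangle to the signed sum of its edges. For instance
  ∂ABD = BD − AD + AB,
  ∂BDE = DE − BE + BD.
The 12×6 boundary matrix has rank 6 and Smith normal form diag(1,1,1,1,1,1).

Now H_k = ker ∂_k / im ∂_{k+1}, so:

  H_0: rank C_0 − rank ∂_1 = 6 − 5 = 1, and the invariant factors of ∂_1 are all 1, so H_0 ≅ Z.
  H_1: rank ker ∂_1 − rank ∂_2 = (12 − 5) − 6 = 1, and the invariant factors of ∂_2 are all 1, so H_1 ≅ Z.
  H_2: rank ker ∂_2 − rank ∂_3 = (6 − 6) − 0 = 0, and there is no ∂_3, so H_2 ≅ 0.

Hence the Betti numbers are b_0 = 1, b_1 = 1, b_2 = 0.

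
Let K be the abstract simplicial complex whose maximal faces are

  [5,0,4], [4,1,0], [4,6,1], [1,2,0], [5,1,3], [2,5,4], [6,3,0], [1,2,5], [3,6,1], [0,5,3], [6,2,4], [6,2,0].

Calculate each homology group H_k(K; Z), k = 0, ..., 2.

H_0 ≅ Z,  H_1 ≅ Z_2,  H_2 = 0.

Fix the vertex order 0 < 1 < 2 < 3 < 4 < 5 < 6 and write every simplex with vertices in increasing order. Then dim K = 2 and the simplices of K are:

  0-simplices (7): [0], [1], [2], [3], [4], [5], [6]
  1-simplices (18): [0,1], [0,2], [0,3], [0,4], [0,5], [0,6], [1,2], [1,3], [1,4], [1,5], [1,6], [2,4], [2,5], [2,6], [3,5], [3,6], [4,5], [4,6]
  2-simplices (12): [0,1,2], [0,1,4], [0,2,6], [0,3,5], [0,3,6], [0,4,5], [1,2,5], [1,3,5], [1,3,6], [1,4,6], [2,4,5], [2,4,6]

giving chain groups C_0 ≅ Z^7, C_1 ≅ Z^18, C_2 ≅ Z^12.

Boundary ∂_1: C_1 → C_0 is given by ∂[p,q] = [q] − [p]. For instance
  ∂[4,5] = [5] − [4].
This gives a 7×18 integer matrix of rank 6; reducing to Smith normal form yields diagonal entries (1,1,1,1,1,1).

∂_2: C_2 → C_1 sends each 2-simplex [p,q,r] to [q,r] − [p,r] + [p,q]. For instance
  ∂[1,2,5] = [2,5] − [1,5] + [1,2],
  ∂[1,3,6] = [3,6] − [1,6] + [1,3].
The resulting 18×12 matrix has rank 12, and its Smith normal form has invariant factors (1,1,1,1,1,1,1,1,1,1,1,2).

Computing H_k = (kernel of ∂_k) / (image of ∂_{k+1}):

  H_0: rank C_0 − rank ∂_1 = 7 − 6 = 1, and the invariant factors of ∂_1 are all 1, so H_0 = Z.
  H_1: rank ker ∂_1 − rank ∂_2 = (18 − 6) − 12 = 0, and ∂_2 has invariant factor 2 > 1, so H_1 = Z_2.
  H_2: rank ker ∂_2 − rank ∂_3 = (12 − 12) − 0 = 0, and there is no ∂_3, so H_2 = 0.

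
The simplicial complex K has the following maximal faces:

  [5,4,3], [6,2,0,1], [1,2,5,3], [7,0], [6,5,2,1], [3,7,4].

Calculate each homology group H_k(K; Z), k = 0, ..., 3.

H_0 = Z,  H_1 = Z,  H_2 = 0,  H_3 = 0.

K has 8 vertices, 17 edges, 12 triangles, 3 3-simplices.
rank ∂_0 = 0, rank ∂_1 = 7 ⇒ b_0 = 8 − 0 − 7 = 1; all invariant factors of ∂_1 are 1 so no torsion. So H_0 = Z.
rank ∂_1 = 7, rank ∂_2 = 9 ⇒ b_1 = 17 − 7 − 9 = 1; all invariant factors of ∂_2 are 1 so no torsion. So H_1 = Z.
rank ∂_2 = 9, rank ∂_3 = 3 ⇒ b_2 = 12 − 9 − 3 = 0; all invariant factors of ∂_3 are 1 so no torsion. So H_2 = 0.
rank ∂_3 = 3, rank ∂_4 = 0 ⇒ b_3 = 3 − 3 − 0 = 0. So H_3 = 0.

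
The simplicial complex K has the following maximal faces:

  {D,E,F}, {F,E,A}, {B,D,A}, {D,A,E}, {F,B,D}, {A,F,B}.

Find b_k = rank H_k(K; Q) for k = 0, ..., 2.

K has 5 vertices, 9 edges, 6 triangles.
rank ∂_0 = 0, rank ∂_1 = 4 ⇒ b_0 = 5 − 0 − 4 = 1; all invariant factors of ∂_1 are 1 so no torsion. So H_0 = Z.
rank ∂_1 = 4, rank ∂_2 = 5 ⇒ b_1 = 9 − 4 − 5 = 0; all invariant factors of ∂_2 are 1 so no torsion. So H_1 = 0.
rank ∂_2 = 5, rank ∂_3 = 0 ⇒ b_2 = 6 − 5 − 0 = 1. So H_2 = Z.

b_0 = 1, b_1 = 0, b_2 = 1.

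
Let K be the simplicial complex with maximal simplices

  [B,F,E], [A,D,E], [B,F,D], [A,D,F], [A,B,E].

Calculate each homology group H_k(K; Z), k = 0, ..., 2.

H_0 = Z,  H_1 = Z,  H_2 = 0.

Take the total order A < B < D < E < F on the vertex set. Then K (dimension 2) consists of the simplices:

  0-simplices (5): A, B, D, E, F
  1-simplices (10): AB, AD, AE, AF, BD, BE, BF, DE, DF, EF
  2-simplices (5): ABE, ADE, ADF, BDF, BEF

giving chain groups C_0 ≅ Z^5, C_1 ≅ Z^10, C_2 ≅ Z^5.

The boundary map ∂_1: C_1 → C_0 sends each edge [p,q] (with p < q) to q − p.
The 5×10 boundary matrix has rank 4 and Smith normal form diag(1,1,1,1).

The boundary map ∂_2: C_2 → C_1 sends each 2-simplex [p,q,r] to [q,r] − [p,r] + [p,q]. For instance
  ∂BDF = DF − BF + BD,
  ∂ABE = BE − AE + AB.
The resulting 10×5 matrix has rank 5, and its Smith normal form has invariant factors (1,1,1,1,1).

Computing H_k = (kernel of ∂_k) / (image of ∂_{k+1}):

  H_0: rank C_0 − rank ∂_1 = 5 − 4 = 1, and the invariant factors of ∂_1 are all 1, so H_0 ≅ Z.
  H_1: rank ker ∂_1 − rank ∂_2 = (10 − 4) − 5 = 1, and the invariant factors of ∂_2 are all 1, so H_1 ≅ Z.
  H_2: rank ker ∂_2 − rank ∂_3 = (5 − 5) − 0 = 0, and there is no ∂_3, so H_2 ≅ 0.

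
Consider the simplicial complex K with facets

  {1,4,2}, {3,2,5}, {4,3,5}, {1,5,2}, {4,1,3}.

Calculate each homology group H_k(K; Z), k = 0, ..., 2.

We work with the vertex ordering 1 < 2 < 3 < 4 < 5. The simplices of K, each written with vertices in increasing order, are:

  0-simplices (5): [1], [2], [3], [4], [5]
  1-simplices (10): [1,2], [1,3], [1,4], [1,5], [2,3], [2,4], [2,5], [3,4], [3,5], [4,5]
  2-simplices (5): [1,2,4], [1,2,5], [1,3,4], [2,3,5], [3,4,5]

giving chain groups C_0 ≅ Z^5, C_1 ≅ Z^10, C_2 ≅ Z^5.

The boundary map ∂_1: C_1 → C_0 is given by ∂[p,q] = [q] − [p]. For instance
  ∂[3,4] = [4] − [3].
This gives a 5×10 integer matrix of rank 4; reducing to Smith normal form yields diagonal entries (1,1,1,1).

Boundary ∂_2: C_2 → C_1 acts by ∂[p,q,r] = [q,r] − [p,r] + [p,q]. For instance
  ∂[1,3,4] = [3,4] − [1,4] + [1,3],
  ∂[3,4,5] = [4,5] − [3,5] + [3,4].
The 10×5 boundary matrix has rank 5 and Smith normal form diag(1,1,1,1,1).

Reading off H_k = ker ∂_k / im ∂_{k+1}:

  H_0: rank C_0 − rank ∂_1 = 5 − 4 = 1, and the invariant factors of ∂_1 are all 1, so H_0 = Z.
  H_1: rank ker ∂_1 − rank ∂_2 = (10 − 4) − 5 = 1, and the invariant factors of ∂_2 are all 1, so H_1 = Z.
  H_2: rank ker ∂_2 − rank ∂_3 = (5 − 5) − 0 = 0, and there is no ∂_3, so H_2 = 0.

As a check, the Euler characteristic is 5 − 10 + 5 = 0, which agrees with 1 − 1 + 0 = 0.
(K is a triangulation of the Möbius band.)

H_0 ≅ Z,  H_1 ≅ Z,  H_2 = 0.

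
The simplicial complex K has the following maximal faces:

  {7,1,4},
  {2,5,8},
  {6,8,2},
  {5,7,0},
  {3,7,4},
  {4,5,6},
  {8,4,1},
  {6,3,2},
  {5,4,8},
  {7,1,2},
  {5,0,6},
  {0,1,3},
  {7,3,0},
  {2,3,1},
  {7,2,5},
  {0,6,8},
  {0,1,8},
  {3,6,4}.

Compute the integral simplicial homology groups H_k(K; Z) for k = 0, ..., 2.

Take the total order 0 < 1 < 2 < 3 < 4 < 5 < 6 < 7 < 8 on the vertex set. Then K (dimension 2) consists of the simplices:

  0-simplices (9): [0], [1], [2], [3], [4], [5], [6], [7], [8]
  1-simplices (27): (27 of them)
  2-simplices (18): [0,1,3], [0,1,8], [0,3,7], [0,5,6], [0,5,7], [0,6,8], [1,2,3], [1,2,7], [1,4,7], [1,4,8], [2,3,6], [2,5,7], [2,5,8], [2,6,8], [3,4,6], [3,4,7], [4,5,6], [4,5,8]

so the chain groups are C_0 ≅ Z^9, C_1 ≅ Z^27, C_2 ≅ Z^18.

∂_1: C_1 → C_0 is given by ∂[p,q] = [q] − [p].
This gives a 9×27 integer matrix of rank 8; reducing to Smith normal form yields diagonal entries (1,1,1,1,1,1,1,1).

Boundary ∂_2: C_2 → C_1 acts by ∂[p,q,r] = [q,r] − [p,r] + [p,q]. For instance
  ∂[3,4,6] = [4,6] − [3,6] + [3,4],
  ∂[0,1,3] = [1,3] − [0,3] + [0,1].
The resulting 27×18 matrix has rank 18, and its Smith normal form has invariant factors (1,1,1,1,1,1,1,1,1,1,1,1,1,1,1,1,1,2).

Now H_k = ker ∂_k / im ∂_{k+1}, so:

  H_0: rank C_0 − rank ∂_1 = 9 − 8 = 1, and the invariant factors of ∂_1 are all 1, so H_0 = Z.
  H_1: rank ker ∂_1 − rank ∂_2 = (27 − 8) − 18 = 1, and ∂_2 has invariant factor 2 > 1, so H_1 = Z ⊕ Z/2Z.
  H_2: rank ker ∂_2 − rank ∂_3 = (18 − 18) − 0 = 0, and there is no ∂_3, so H_2 = 0.

(K is a triangulation of the Klein bottle.)

H_0 = Z,  H_1 = Z ⊕ Z/2Z,  H_2 = 0.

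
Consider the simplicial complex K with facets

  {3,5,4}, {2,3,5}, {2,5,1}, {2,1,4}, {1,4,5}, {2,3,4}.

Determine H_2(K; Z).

Fix the vertex order 1 < 2 < 3 < 4 < 5 and write every simplex with vertices in increasing order. Then dim K = 2 and the simplices of K are:

  0-simplices (5): [1], [2], [3], [4], [5]
  1-simplices (9): [1,2], [1,4], [1,5], [2,3], [2,4], [2,5], [3,4], [3,5], [4,5]
  2-simplices (6): [1,2,4], [1,2,5], [1,4,5], [2,3,4], [2,3,5], [3,4,5]

giving chain groups C_0 ≅ Z^5, C_1 ≅ Z^9, C_2 ≅ Z^6.

The boundary map ∂_1: C_1 → C_0 maps an edge to its endpoints' difference, ∂[p,q] = q − p.
The 5×9 boundary matrix has rank 4 and Smith normal form diag(1,1,1,1).

∂_2: C_2 → C_1 sends each 2-simplex [p,q,r] to [q,r] − [p,r] + [p,q]. For instance
  ∂[1,2,4] = [2,4] − [1,4] + [1,2],
  ∂[1,4,5] = [4,5] − [1,5] + [1,4].
The 9×6 boundary matrix has rank 5 and Smith normal form diag(1,1,1,1,1).

Computing H_k = (kernel of ∂_k) / (image of ∂_{k+1}):

  H_2: rank ker ∂_2 − rank ∂_3 = (6 − 5) − 0 = 1, and there is no ∂_3, so H_2 = Z.

H_2 = Z.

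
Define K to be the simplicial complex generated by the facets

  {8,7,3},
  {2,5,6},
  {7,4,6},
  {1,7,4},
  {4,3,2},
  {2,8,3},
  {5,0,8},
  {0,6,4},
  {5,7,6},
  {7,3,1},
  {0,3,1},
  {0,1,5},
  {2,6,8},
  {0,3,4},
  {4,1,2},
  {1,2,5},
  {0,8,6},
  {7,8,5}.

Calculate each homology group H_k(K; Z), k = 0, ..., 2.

H_0 ≅ Z,  H_1 ≅ Z ⊕ Z/2,  H_2 = 0.

Fix the vertex order 0 < 1 < 2 < 3 < 4 < 5 < 6 < 7 < 8 and write every simplex with vertices in increasing order. Then dim K = 2 and the simplices of K are:

  0-simplices (9): [0], [1], [2], [3], [4], [5], [6], [7], [8]
  1-simplices (27): (27 of them)
  2-simplices (18): [0,1,3], [0,1,5], [0,3,4], [0,4,6], [0,5,8], [0,6,8], [1,2,4], [1,2,5], [1,3,7], [1,4,7], [2,3,4], [2,3,8], [2,5,6], [2,6,8], [3,7,8], [4,6,7], [5,6,7], [5,7,8]

Hence C_0 ≅ Z^9, C_1 ≅ Z^27, C_2 ≅ Z^18.

Boundary ∂_1: C_1 → C_0 maps an edge to its endpoints' difference, ∂[p,q] = q − p. For instance
  ∂[2,5] = [5] − [2].
This gives a 9×27 integer matrix of rank 8; reducing to Smith normal form yields diagonal entries (1,1,1,1,1,1,1,1).

The boundary map ∂_2: C_2 → C_1 maps a triangle to the signed sum of its edges. For instance
  ∂[3,7,8] = [7,8] − [3,8] + [3,7],
  ∂[1,2,4] = [2,4] − [1,4] + [1,2].
This gives a 27×18 integer matrix of rank 18; reducing to Smith normal form yields diagonal entries (1,1,1,1,1,1,1,1,1,1,1,1,1,1,1,1,1,2).

Now H_k = ker ∂_k / im ∂_{k+1}, so:

  H_0: rank C_0 − rank ∂_1 = 9 − 8 = 1, and the invariant factors of ∂_1 are all 1, so H_0 = Z.
  H_1: rank ker ∂_1 − rank ∂_2 = (27 − 8) − 18 = 1, and ∂_2 has invariant factor 2 > 1, so H_1 = Z ⊕ Z/2.
  H_2: rank ker ∂_2 − rank ∂_3 = (18 − 18) − 0 = 0, and there is no ∂_3, so H_2 = 0.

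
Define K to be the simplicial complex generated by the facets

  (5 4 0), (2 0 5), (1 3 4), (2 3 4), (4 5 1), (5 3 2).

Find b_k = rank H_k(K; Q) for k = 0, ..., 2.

Take the total order 0 < 1 < 2 < 3 < 4 < 5 on the vertex set. Then K (dimension 2) consists of the simplices:

  0-simplices (6): [0], [1], [2], [3], [4], [5]
  1-simplices (12): [0,2], [0,4], [0,5], [1,3], [1,4], [1,5], [2,3], [2,4], [2,5], [3,4], [3,5], [4,5]
  2-simplices (6): [0,2,5], [0,4,5], [1,3,4], [1,4,5], [2,3,4], [2,3,5]

so the chain groups are C_0 ≅ Z^6, C_1 ≅ Z^12, C_2 ≅ Z^6.

The boundary map ∂_1: C_1 → C_0 is given by ∂[p,q] = [q] − [p]. For instance
  ∂[4,5] = [5] − [4].
The 6×12 boundary matrix has rank 5 and Smith normal form diag(1,1,1,1,1).

∂_2: C_2 → C_1 sends each 2-simplex [p,q,r] to [q,r] − [p,r] + [p,q]. For instance
  ∂[2,3,5] = [3,5] − [2,5] + [2,3],
  ∂[1,4,5] = [4,5] − [1,5] + [1,4].
The resulting 12×6 matrix has rank 6, and its Smith normal form has invariant factors (1,1,1,1,1,1).

Computing H_k = (kernel of ∂_k) / (image of ∂_{k+1}):

  H_0: rank C_0 − rank ∂_1 = 6 − 5 = 1, and the invariant factors of ∂_1 are all 1, so H_0 ≅ Z.
  H_1: rank ker ∂_1 − rank ∂_2 = (12 − 5) − 6 = 1, and the invariant factors of ∂_2 are all 1, so H_1 ≅ Z.
  H_2: rank ker ∂_2 − rank ∂_3 = (6 − 6) − 0 = 0, and there is no ∂_3, so H_2 ≅ 0.

(K is a triangulation of the cylinder S^1 x I.)

Hence the Betti numbers are b_0 = 1, b_1 = 1, b_2 = 0.

b_0 = 1, b_1 = 1, b_2 = 0.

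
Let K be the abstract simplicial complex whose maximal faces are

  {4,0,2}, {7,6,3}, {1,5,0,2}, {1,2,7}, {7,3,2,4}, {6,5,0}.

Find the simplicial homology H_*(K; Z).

Order the vertices as 0 < 1 < 2 < 3 < 4 < 5 < 6 < 7. Listing each simplex with vertices in this order, K has dimension 3 with simplices:

  0-simplices (8): [0], [1], [2], [3], [4], [5], [6], [7]
  1-simplices (18): [0,1], [0,2], [0,4], [0,5], [0,6], [1,2], [1,5], [1,7], [2,3], [2,4], [2,5], [2,7], [3,4], [3,6], [3,7], [4,7], [5,6], [6,7]
  2-simplices (12): [0,1,2], [0,1,5], [0,2,4], [0,2,5], [0,5,6], [1,2,5], [1,2,7], [2,3,4], [2,3,7], [2,4,7], [3,4,7], [3,6,7]
  3-simplices (2): [0,1,2,5], [2,3,4,7]

giving chain groups C_0 ≅ Z^8, C_1 ≅ Z^18, C_2 ≅ Z^12, C_3 ≅ Z^2.

Boundary ∂_1: C_1 → C_0 is given by ∂[p,q] = [q] − [p].
The 8×18 boundary matrix has rank 7 and Smith normal form diag(1,1,1,1,1,1,1).

The boundary map ∂_2: C_2 → C_1 sends each 2-simplex [p,q,r] to [q,r] − [p,r] + [p,q]. For instance
  ∂[1,2,7] = [2,7] − [1,7] + [1,2],
  ∂[2,3,4] = [3,4] − [2,4] + [2,3].
As a 18×12 matrix over Z this has rank 10, with invariant factors (1,1,1,1,1,1,1,1,1,1).

∂_3: C_3 → C_2 sends each 3-simplex σ to the alternating sum Σ_i (−1)^i (σ with its i-th vertex removed). For instance
  ∂[2,3,4,7] = [3,4,7] − [2,4,7] + [2,3,7] − [2,3,4],
  ∂[0,1,2,5] = [1,2,5] − [0,2,5] + [0,1,5] − [0,1,2].
The 12×2 boundary matrix has rank 2 and Smith normal form diag(1,1).

From H_k ≅ ker(∂_k) / im(∂_{k+1}) we obtain:

  H_0: rank C_0 − rank ∂_1 = 8 − 7 = 1, and the invariant factors of ∂_1 are all 1, so H_0 = Z.
  H_1: rank ker ∂_1 − rank ∂_2 = (18 − 7) − 10 = 1, and the invariant factors of ∂_2 are all 1, so H_1 = Z.
  H_2: rank ker ∂_2 − rank ∂_3 = (12 − 10) − 2 = 0, and the invariant factors of ∂_3 are all 1, so H_2 = 0.
  H_3: rank ker ∂_3 − rank ∂_4 = (2 − 2) − 0 = 0, and there is no ∂_4, so H_3 = 0.

H_0 = Z,  H_1 = Z,  H_2 = 0,  H_3 = 0.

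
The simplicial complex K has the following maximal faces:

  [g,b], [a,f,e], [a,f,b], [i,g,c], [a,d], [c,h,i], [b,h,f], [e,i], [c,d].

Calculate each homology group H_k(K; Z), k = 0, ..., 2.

H_0 ≅ Z,  H_1 ≅ Z^3,  H_2 = 0.

K has 9 vertices, 16 edges, 5 triangles.
rank ∂_0 = 0, rank ∂_1 = 8 ⇒ b_0 = 9 − 0 − 8 = 1; all invariant factors of ∂_1 are 1 so no torsion. So H_0 ≅ Z.
rank ∂_1 = 8, rank ∂_2 = 5 ⇒ b_1 = 16 − 8 − 5 = 3; all invariant factors of ∂_2 are 1 so no torsion. So H_1 ≅ Z^3.
rank ∂_2 = 5, rank ∂_3 = 0 ⇒ b_2 = 5 − 5 − 0 = 0. So H_2 ≅ 0.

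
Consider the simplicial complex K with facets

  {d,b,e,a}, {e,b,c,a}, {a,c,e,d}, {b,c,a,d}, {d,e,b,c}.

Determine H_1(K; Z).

Fix the vertex order a < b < c < d < e and write every simplex with vertices in increasing order. Then dim K = 3 and the simplices of K are:

  0-simplices (5): a, b, c, d, e
  1-simplices (10): ab, ac, ad, ae, bc, bd, be, cd, ce, de
  2-simplices (10): abc, abd, abe, acd, ace, ade, bcd, bce, bde, cde
  3-simplices (5): abcd, abce, abde, acde, bcde

so the chain groups are C_0 ≅ Z^5, C_1 ≅ Z^10, C_2 ≅ Z^10, C_3 ≅ Z^5.

Boundary ∂_1: C_1 → C_0 maps an edge to its endpoints' difference, ∂[p,q] = q − p. For instance
  ∂ce = e − c.
As a 5×10 matrix over Z this has rank 4, with invariant factors (1,1,1,1).

Boundary ∂_2: C_2 → C_1 acts by ∂[p,q,r] = [q,r] − [p,r] + [p,q]. For instance
  ∂acd = cd − ad + ac,
  ∂abd = bd − ad + ab.
As a 10×10 matrix over Z this has rank 6, with invariant factors (1,1,1,1,1,1).

∂_3: C_3 → C_2 sends each 3-simplex σ to the alternating sum Σ_i (−1)^i (σ with its i-th vertex removed). For instance
  ∂abde = bde − ade + abe − abd,
  ∂abcd = bcd − acd + abd − abc.
The 10×5 boundary matrix has rank 4 and Smith normal form diag(1,1,1,1).

From H_k ≅ ker(∂_k) / im(∂_{k+1}) we obtain:

  H_1: rank ker ∂_1 − rank ∂_2 = (10 − 4) − 6 = 0, and the invariant factors of ∂_2 are all 1, so H_1 = 0.

H_1 ≅ 0.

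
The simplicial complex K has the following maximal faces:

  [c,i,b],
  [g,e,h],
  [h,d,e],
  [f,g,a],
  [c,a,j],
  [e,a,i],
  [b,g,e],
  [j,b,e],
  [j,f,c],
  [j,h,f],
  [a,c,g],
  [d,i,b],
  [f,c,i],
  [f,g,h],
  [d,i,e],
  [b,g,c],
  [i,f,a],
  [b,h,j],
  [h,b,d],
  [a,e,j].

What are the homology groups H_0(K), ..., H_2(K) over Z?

H_0 = Z,  H_1 = Z × Z/2,  H_2 = 0.

Take the total order a < b < c < d < e < f < g < h < i < j on the vertex set. Then K (dimension 2) consists of the simplices:

  0-simplices (10): a, b, c, d, e, f, g, h, i, j
  1-simplices (30): ac, ae, af, ag, ai, aj, bc, bd, be, bg, bh, bi, bj, cf, cg, ci, cj, de, dh, di, eg, eh, ei, ej, fg, fh, fi, fj, gh, hj
  2-simplices (20): acg, acj, aei, aej, afg, afi, bcg, bci, bdh, bdi, beg, bej, bhj, cfi, cfj, deh, dei, egh, fgh, fhj

giving chain groups C_0 ≅ Z^10, C_1 ≅ Z^30, C_2 ≅ Z^20.

Boundary ∂_1: C_1 → C_0 sends each edge [p,q] (with p < q) to q − p. For instance
  ∂ag = g − a.
This gives a 10×30 integer matrix of rank 9; reducing to Smith normal form yields diagonal entries (1,1,1,1,1,1,1,1,1).

The boundary map ∂_2: C_2 → C_1 maps a triangle to the signed sum of its edges. For instance
  ∂dei = ei − di + de,
  ∂cfj = fj − cj + cf.
As a 30×20 matrix over Z this has rank 20, with invariant factors (1,1,1,1,1,1,1,1,1,1,1,1,1,1,1,1,1,1,1,2).

Now H_k = ker ∂_k / im ∂_{k+1}, so:

  H_0: rank C_0 − rank ∂_1 = 10 − 9 = 1, and the invariant factors of ∂_1 are all 1, so H_0 ≅ Z.
  H_1: rank ker ∂_1 − rank ∂_2 = (30 − 9) − 20 = 1, and ∂_2 has invariant factor 2 > 1, so H_1 ≅ Z × Z/2.
  H_2: rank ker ∂_2 − rank ∂_3 = (20 − 20) − 0 = 0, and there is no ∂_3, so H_2 ≅ 0.

(K is a triangulation of the Klein bottle.)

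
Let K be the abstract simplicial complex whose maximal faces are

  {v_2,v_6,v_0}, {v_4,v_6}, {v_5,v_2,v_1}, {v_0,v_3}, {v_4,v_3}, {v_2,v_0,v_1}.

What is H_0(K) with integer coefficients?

We work with the vertex ordering v_0 < v_1 < v_2 < v_3 < v_4 < v_5 < v_6. The simplices of K, each written with vertices in increasing order, are:

  0-simplices (7): [v_0], [v_1], [v_2], [v_3], [v_4], [v_5], [v_6]
  1-simplices (10): [v_0,v_1], [v_0,v_2], [v_0,v_3], [v_0,v_6], [v_1,v_2], [v_1,v_5], [v_2,v_5], [v_2,v_6], [v_3,v_4], [v_4,v_6]
  2-simplices (3): [v_0,v_1,v_2], [v_0,v_2,v_6], [v_1,v_2,v_5]

giving chain groups C_0 ≅ Z^7, C_1 ≅ Z^10, C_2 ≅ Z^3.

The boundary map ∂_1: C_1 → C_0 is given by ∂[p,q] = [q] − [p]. For instance
  ∂[v_4,v_6] = [v_6] − [v_4].
As a 7×10 matrix over Z this has rank 6, with invariant factors (1,1,1,1,1,1).

Boundary ∂_2: C_2 → C_1 maps a triangle to the signed sum of its edges. For instance
  ∂[v_1,v_2,v_5] = [v_2,v_5] − [v_1,v_5] + [v_1,v_2],
  ∂[v_0,v_1,v_2] = [v_1,v_2] − [v_0,v_2] + [v_0,v_1].
This gives a 10×3 integer matrix of rank 3; reducing to Smith normal form yields diagonal entries (1,1,1).

Now H_k = ker ∂_k / im ∂_{k+1}, so:

  H_0: rank C_0 − rank ∂_1 = 7 − 6 = 1, and the invariant factors of ∂_1 are all 1, so H_0 ≅ Z.

H_0 ≅ Z.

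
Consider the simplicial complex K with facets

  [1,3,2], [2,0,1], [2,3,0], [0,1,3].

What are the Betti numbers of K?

b_0 = 1, b_1 = 0, b_2 = 1.

Fix the vertex order 0 < 1 < 2 < 3 and write every simplex with vertices in increasing order. Then dim K = 2 and the simplices of K are:

  0-simplices (4): [0], [1], [2], [3]
  1-simplices (6): [0,1], [0,2], [0,3], [1,2], [1,3], [2,3]
  2-simplices (4): [0,1,2], [0,1,3], [0,2,3], [1,2,3]

Hence C_0 ≅ Z^4, C_1 ≅ Z^6, C_2 ≅ Z^4.

Boundary ∂_1: C_1 → C_0 maps an edge to its endpoints' difference, ∂[p,q] = q − p. For instance
  ∂[0,3] = [3] − [0].
This gives a 4×6 integer matrix of rank 3; reducing to Smith normal form yields diagonal entries (1,1,1).

The boundary map ∂_2: C_2 → C_1 sends each 2-simplex [p,q,r] to [q,r] − [p,r] + [p,q]. For instance
  ∂[0,2,3] = [2,3] − [0,3] + [0,2],
  ∂[1,2,3] = [2,3] − [1,3] + [1,2].
The 6×4 boundary matrix has rank 3 and Smith normal form diag(1,1,1).

From H_k ≅ ker(∂_k) / im(∂_{k+1}) we obtain:

  H_0: rank C_0 − rank ∂_1 = 4 − 3 = 1, and the invariant factors of ∂_1 are all 1, so H_0 = Z.
  H_1: rank ker ∂_1 − rank ∂_2 = (6 − 3) − 3 = 0, and the invariant factors of ∂_2 are all 1, so H_1 = 0.
  H_2: rank ker ∂_2 − rank ∂_3 = (4 − 3) − 0 = 1, and there is no ∂_3, so H_2 = Z.

Hence the Betti numbers are b_0 = 1, b_1 = 0, b_2 = 1.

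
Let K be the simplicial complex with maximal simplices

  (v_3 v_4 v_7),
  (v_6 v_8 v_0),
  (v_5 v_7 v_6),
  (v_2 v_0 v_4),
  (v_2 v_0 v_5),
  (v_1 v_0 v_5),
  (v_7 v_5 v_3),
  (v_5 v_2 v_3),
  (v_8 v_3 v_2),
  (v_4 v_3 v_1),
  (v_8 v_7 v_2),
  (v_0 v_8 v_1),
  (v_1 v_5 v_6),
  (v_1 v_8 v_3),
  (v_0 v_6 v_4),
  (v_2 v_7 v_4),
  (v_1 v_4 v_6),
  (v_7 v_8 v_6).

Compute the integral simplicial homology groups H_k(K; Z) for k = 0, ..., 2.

Order the vertices as v_0 < v_1 < v_2 < v_3 < v_4 < v_5 < v_6 < v_7 < v_8. Listing each simplex with vertices in this order, K has dimension 2 with simplices:

  0-simplices (9): [v_0], [v_1], [v_2], [v_3], [v_4], [v_5], [v_6], [v_7], [v_8]
  1-simplices (27): (27 of them)
  2-simplices (18): (18 of them)

so the chain groups are C_0 ≅ Z^9, C_1 ≅ Z^27, C_2 ≅ Z^18.

∂_1: C_1 → C_0 sends each edge [p,q] (with p < q) to q − p. For instance
  ∂[v_1,v_5] = [v_5] − [v_1].
This gives a 9×27 integer matrix of rank 8; reducing to Smith normal form yields diagonal entries (1,1,1,1,1,1,1,1).

The boundary map ∂_2: C_2 → C_1 acts by ∂[p,q,r] = [q,r] − [p,r] + [p,q]. For instance
  ∂[v_0,v_4,v_6] = [v_4,v_6] − [v_0,v_6] + [v_0,v_4],
  ∂[v_0,v_1,v_5] = [v_1,v_5] − [v_0,v_5] + [v_0,v_1].
The 27×18 boundary matrix has rank 18 and Smith normal form diag(1,1,1,1,1,1,1,1,1,1,1,1,1,1,1,1,1,2).

Reading off H_k = ker ∂_k / im ∂_{k+1}:

  H_0: rank C_0 − rank ∂_1 = 9 − 8 = 1, and the invariant factors of ∂_1 are all 1, so H_0 = Z.
  H_1: rank ker ∂_1 − rank ∂_2 = (27 − 8) − 18 = 1, and ∂_2 has invariant factor 2 > 1, so H_1 = Z ⊕ Z/2.
  H_2: rank ker ∂_2 − rank ∂_3 = (18 − 18) − 0 = 0, and there is no ∂_3, so H_2 = 0.

H_0 = Z,  H_1 = Z ⊕ Z/2,  H_2 = 0.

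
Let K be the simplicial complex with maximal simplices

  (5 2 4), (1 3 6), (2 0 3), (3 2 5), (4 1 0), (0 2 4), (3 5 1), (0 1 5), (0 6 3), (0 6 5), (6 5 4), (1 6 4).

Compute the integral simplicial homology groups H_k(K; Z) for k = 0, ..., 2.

H_0 ≅ Z,  H_1 ≅ Z/2Z,  H_2 = 0.

Order the vertices as 0 < 1 < 2 < 3 < 4 < 5 < 6. Listing each simplex with vertices in this order, K has dimension 2 with simplices:

  0-simplices (7): [0], [1], [2], [3], [4], [5], [6]
  1-simplices (18): [0,1], [0,2], [0,3], [0,4], [0,5], [0,6], [1,3], [1,4], [1,5], [1,6], [2,3], [2,4], [2,5], [3,5], [3,6], [4,5], [4,6], [5,6]
  2-simplices (12): [0,1,4], [0,1,5], [0,2,3], [0,2,4], [0,3,6], [0,5,6], [1,3,5], [1,3,6], [1,4,6], [2,3,5], [2,4,5], [4,5,6]

Hence C_0 ≅ Z^7, C_1 ≅ Z^18, C_2 ≅ Z^12.

∂_1: C_1 → C_0 is given by ∂[p,q] = [q] − [p].
The 7×18 boundary matrix has rank 6 and Smith normal form diag(1,1,1,1,1,1).

∂_2: C_2 → C_1 maps a triangle to the signed sum of its edges. For instance
  ∂[2,4,5] = [4,5] − [2,5] + [2,4],
  ∂[4,5,6] = [5,6] − [4,6] + [4,5].
The resulting 18×12 matrix has rank 12, and its Smith normal form has invariant factors (1,1,1,1,1,1,1,1,1,1,1,2).

Reading off H_k = ker ∂_k / im ∂_{k+1}:

  H_0: rank C_0 − rank ∂_1 = 7 − 6 = 1, and the invariant factors of ∂_1 are all 1, so H_0 ≅ Z.
  H_1: rank ker ∂_1 − rank ∂_2 = (18 − 6) − 12 = 0, and ∂_2 has invariant factor 2 > 1, so H_1 ≅ Z/2Z.
  H_2: rank ker ∂_2 − rank ∂_3 = (12 − 12) − 0 = 0, and there is no ∂_3, so H_2 ≅ 0.

(K is a triangulation of the real projective plane RP^2.)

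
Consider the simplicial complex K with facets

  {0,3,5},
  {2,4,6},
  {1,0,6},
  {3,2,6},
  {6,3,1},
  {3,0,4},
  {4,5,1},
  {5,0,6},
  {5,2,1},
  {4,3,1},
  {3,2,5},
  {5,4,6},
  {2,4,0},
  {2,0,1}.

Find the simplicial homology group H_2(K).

H_2 ≅ Z.

Fix the vertex order 0 < 1 < 2 < 3 < 4 < 5 < 6 and write every simplex with vertices in increasing order. Then dim K = 2 and the simplices of K are:

  0-simplices (7): [0], [1], [2], [3], [4], [5], [6]
  1-simplices (21): [0,1], [0,2], [0,3], [0,4], [0,5], [0,6], [1,2], [1,3], [1,4], [1,5], [1,6], [2,3], [2,4], [2,5], [2,6], [3,4], [3,5], [3,6], [4,5], [4,6], [5,6]
  2-simplices (14): [0,1,2], [0,1,6], [0,2,4], [0,3,4], [0,3,5], [0,5,6], [1,2,5], [1,3,4], [1,3,6], [1,4,5], [2,3,5], [2,3,6], [2,4,6], [4,5,6]

giving chain groups C_0 ≅ Z^7, C_1 ≅ Z^21, C_2 ≅ Z^14.

∂_1: C_1 → C_0 maps an edge to its endpoints' difference, ∂[p,q] = q − p. For instance
  ∂[4,6] = [6] − [4].
As a 7×21 matrix over Z this has rank 6, with invariant factors (1,1,1,1,1,1).

The boundary map ∂_2: C_2 → C_1 sends each 2-simplex [p,q,r] to [q,r] − [p,r] + [p,q]. For instance
  ∂[1,4,5] = [4,5] − [1,5] + [1,4],
  ∂[0,1,2] = [1,2] − [0,2] + [0,1].
The 21×14 boundary matrix has rank 13 and Smith normal form diag(1,1,1,1,1,1,1,1,1,1,1,1,1).

From H_k ≅ ker(∂_k) / im(∂_{k+1}) we obtain:

  H_2: rank ker ∂_2 − rank ∂_3 = (14 − 13) − 0 = 1, and there is no ∂_3, so H_2 = Z.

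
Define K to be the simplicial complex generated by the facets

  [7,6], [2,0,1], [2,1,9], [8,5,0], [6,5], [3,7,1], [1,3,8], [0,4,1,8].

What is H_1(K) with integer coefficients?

H_1 ≅ Z.

Fix the vertex order 0 < 1 < 2 < 3 < 4 < 5 < 6 < 7 < 8 < 9 and write every simplex with vertices in increasing order. Then dim K = 3 and the simplices of K are:

  0-simplices (10): [0], [1], [2], [3], [4], [5], [6], [7], [8], [9]
  1-simplices (18): [0,1], [0,2], [0,4], [0,5], [0,8], [1,2], [1,3], [1,4], [1,7], [1,8], [1,9], [2,9], [3,7], [3,8], [4,8], [5,6], [5,8], [6,7]
  2-simplices (9): [0,1,2], [0,1,4], [0,1,8], [0,4,8], [0,5,8], [1,2,9], [1,3,7], [1,3,8], [1,4,8]
  3-simplices (1): [0,1,4,8]

Hence C_0 ≅ Z^10, C_1 ≅ Z^18, C_2 ≅ Z^9, C_3 ≅ Z^1.

Boundary ∂_1: C_1 → C_0 maps an edge to its endpoints' difference, ∂[p,q] = q − p.
The 10×18 boundary matrix has rank 9 and Smith normal form diag(1,1,1,1,1,1,1,1,1).

Boundary ∂_2: C_2 → C_1 acts by ∂[p,q,r] = [q,r] − [p,r] + [p,q]. For instance
  ∂[0,1,8] = [1,8] − [0,8] + [0,1],
  ∂[0,4,8] = [4,8] − [0,8] + [0,4].
This gives a 18×9 integer matrix of rank 8; reducing to Smith normal form yields diagonal entries (1,1,1,1,1,1,1,1).

The boundary map ∂_3: C_3 → C_2 sends each 3-simplex σ to the alternating sum Σ_i (−1)^i (σ with its i-th vertex removed). For instance
  ∂[0,1,4,8] = [1,4,8] − [0,4,8] + [0,1,8] − [0,1,4].
The resulting 9×1 matrix has rank 1, and its Smith normal form has invariant factors (1).

From H_k ≅ ker(∂_k) / im(∂_{k+1}) we obtain:

  H_1: rank ker ∂_1 − rank ∂_2 = (18 − 9) − 8 = 1, and the invariant factors of ∂_2 are all 1, so H_1 = Z.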